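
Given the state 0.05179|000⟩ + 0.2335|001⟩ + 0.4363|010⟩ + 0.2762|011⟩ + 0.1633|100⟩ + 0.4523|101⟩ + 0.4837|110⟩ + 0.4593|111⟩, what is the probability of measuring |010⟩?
0.1904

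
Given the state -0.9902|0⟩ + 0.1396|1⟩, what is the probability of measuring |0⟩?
0.9805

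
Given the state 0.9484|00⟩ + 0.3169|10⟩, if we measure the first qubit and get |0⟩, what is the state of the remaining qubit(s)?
|0⟩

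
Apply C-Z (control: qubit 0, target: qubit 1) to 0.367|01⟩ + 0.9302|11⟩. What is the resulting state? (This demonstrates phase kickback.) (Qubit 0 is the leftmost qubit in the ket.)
0.367|01⟩ - 0.9302|11⟩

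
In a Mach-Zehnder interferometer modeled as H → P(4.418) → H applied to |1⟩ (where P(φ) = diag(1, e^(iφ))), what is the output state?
(0.6451 + 0.4785i)|0⟩ + (0.3549 - 0.4785i)|1⟩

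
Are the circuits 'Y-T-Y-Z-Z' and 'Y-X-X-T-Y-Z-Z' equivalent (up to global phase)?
Yes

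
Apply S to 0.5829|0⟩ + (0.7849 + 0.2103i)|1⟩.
0.5829|0⟩ + (-0.2103 + 0.7849i)|1⟩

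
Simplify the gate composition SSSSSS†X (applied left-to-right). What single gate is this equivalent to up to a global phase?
X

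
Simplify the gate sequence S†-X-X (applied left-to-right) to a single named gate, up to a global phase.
S†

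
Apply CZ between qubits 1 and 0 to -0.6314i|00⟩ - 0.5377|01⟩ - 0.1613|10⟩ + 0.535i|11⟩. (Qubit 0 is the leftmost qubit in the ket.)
-0.6314i|00⟩ - 0.5377|01⟩ - 0.1613|10⟩ - 0.535i|11⟩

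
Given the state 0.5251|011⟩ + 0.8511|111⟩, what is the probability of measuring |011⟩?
0.2757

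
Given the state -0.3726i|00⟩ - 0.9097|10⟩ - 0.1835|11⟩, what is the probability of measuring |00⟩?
0.1388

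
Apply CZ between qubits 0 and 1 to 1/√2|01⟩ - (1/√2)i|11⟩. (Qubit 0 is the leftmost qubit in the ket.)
1/√2|01⟩ + (1/√2)i|11⟩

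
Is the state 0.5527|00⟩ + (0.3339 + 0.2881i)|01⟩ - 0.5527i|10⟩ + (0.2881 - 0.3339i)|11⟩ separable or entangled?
Separable

Writing the state as a|00⟩ + b|01⟩ + c|10⟩ + d|11⟩, it is a product state iff ad − bc = 0.
Here (a, b, c, d) = (0.5527, (0.3339 + 0.2881i), -0.5527i, (0.2881 - 0.3339i)): ad − bc = (0.5527)(0.2881 - 0.3339i) − (0.3339 + 0.2881i)(-0.5527i) = 0, so the state is separable.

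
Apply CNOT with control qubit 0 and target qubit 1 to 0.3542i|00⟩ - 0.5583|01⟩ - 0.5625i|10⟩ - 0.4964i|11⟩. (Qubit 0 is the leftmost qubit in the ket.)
0.3542i|00⟩ - 0.5583|01⟩ - 0.4964i|10⟩ - 0.5625i|11⟩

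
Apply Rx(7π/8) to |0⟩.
0.1951|0⟩ - 0.9808i|1⟩

Rx(7π/8) = [[cos(θ/2), −i·sin(θ/2)], [−i·sin(θ/2), cos(θ/2)]]; θ = 7π/8, cos(θ/2) ≈ 0.19509, sin(θ/2) ≈ 0.980785.
With a = amp(|0⟩) = 1 and b = amp(|1⟩) = 0:
new amp(|0⟩) = (0.19509)·a + (-0.980785i)·b = 0.1951
new amp(|1⟩) = (-0.980785i)·a + (0.19509)·b = -0.9808i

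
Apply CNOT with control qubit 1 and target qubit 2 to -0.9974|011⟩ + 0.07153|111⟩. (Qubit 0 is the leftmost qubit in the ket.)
-0.9974|010⟩ + 0.07153|110⟩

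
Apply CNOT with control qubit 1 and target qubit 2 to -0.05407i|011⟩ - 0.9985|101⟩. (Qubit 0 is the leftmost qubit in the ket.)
-0.05407i|010⟩ - 0.9985|101⟩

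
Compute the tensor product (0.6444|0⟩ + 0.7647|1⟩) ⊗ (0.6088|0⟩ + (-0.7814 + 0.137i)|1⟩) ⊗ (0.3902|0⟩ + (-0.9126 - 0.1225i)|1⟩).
0.1531|000⟩ + (-0.358 - 0.04806i)|001⟩ + (-0.1965 + 0.03445i)|010⟩ + (0.4703 - 0.01888i)|011⟩ + 0.1817|100⟩ + (-0.4249 - 0.05703i)|101⟩ + (-0.2332 + 0.04088i)|110⟩ + (0.5581 - 0.02241i)|111⟩

amp(|b₁b₂…⟩) = product of the factor amplitudes for bits b₁, b₂, …; only kets whose every factor amplitude is nonzero survive.
|000⟩: (0.6444)(0.6088)(0.3902) = 0.1531
|001⟩: (0.6444)(0.6088)(-0.9126 - 0.1225i) = (-0.358 - 0.04806i)
|010⟩: (0.6444)(-0.7814 + 0.137i)(0.3902) = (-0.1965 + 0.03445i)
|011⟩: (0.6444)(-0.7814 + 0.137i)(-0.9126 - 0.1225i) = (0.4703 - 0.01888i)
|100⟩: (0.7647)(0.6088)(0.3902) = 0.1817
|101⟩: (0.7647)(0.6088)(-0.9126 - 0.1225i) = (-0.4249 - 0.05703i)
|110⟩: (0.7647)(-0.7814 + 0.137i)(0.3902) = (-0.2332 + 0.04088i)
|111⟩: (0.7647)(-0.7814 + 0.137i)(-0.9126 - 0.1225i) = (0.5581 - 0.02241i)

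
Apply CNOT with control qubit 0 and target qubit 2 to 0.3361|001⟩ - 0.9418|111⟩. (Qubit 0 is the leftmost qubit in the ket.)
0.3361|001⟩ - 0.9418|110⟩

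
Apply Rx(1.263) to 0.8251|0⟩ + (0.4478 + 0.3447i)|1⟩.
(0.8695 - 0.2644i)|0⟩ + (0.3614 - 0.2089i)|1⟩

Rx(1.263) = [[cos(θ/2), −i·sin(θ/2)], [−i·sin(θ/2), cos(θ/2)]]; θ = 1.263, cos(θ/2) ≈ 0.807143, sin(θ/2) ≈ 0.590356.
With a = amp(|0⟩) = 0.8251 and b = amp(|1⟩) = (0.4478 + 0.3447i):
new amp(|0⟩) = (0.807143)·a + (-0.590356i)·b = (0.8695 - 0.2644i)
new amp(|1⟩) = (-0.590356i)·a + (0.807143)·b = (0.3614 - 0.2089i)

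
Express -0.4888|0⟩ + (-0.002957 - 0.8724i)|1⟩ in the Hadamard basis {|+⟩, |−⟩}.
(-0.3477 - 0.6169i)|+⟩ + (-0.3435 + 0.6169i)|−⟩

With |ψ⟩ = α|0⟩ + β|1⟩, the Hadamard-basis coefficients are ⟨+|ψ⟩ = (α + β)/√2 and ⟨−|ψ⟩ = (α − β)/√2.
Here α = -0.4888, β = (-0.002957 - 0.8724i): (α + β)/√2 = (-0.3477 - 0.6169i), (α − β)/√2 = (-0.3435 + 0.6169i).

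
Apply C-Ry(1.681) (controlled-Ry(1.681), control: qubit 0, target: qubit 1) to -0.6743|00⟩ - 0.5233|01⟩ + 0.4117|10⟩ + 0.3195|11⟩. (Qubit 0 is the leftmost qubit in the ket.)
-0.6743|00⟩ - 0.5233|01⟩ + 0.03662|10⟩ + 0.5198|11⟩

C-Ry(1.681) leaves the control-|0⟩ kets |00⟩, |01⟩ unchanged and applies Ry(1.681) to qubit 1 on the control-|1⟩ pair (|10⟩, |11⟩).
Ry(1.681) = [[cos(θ/2), −sin(θ/2)], [sin(θ/2), cos(θ/2)]]; θ = 1.681, cos(θ/2) ≈ 0.66709, sin(θ/2) ≈ 0.744977.
With a = amp(|10⟩) = 0.4117 and b = amp(|11⟩) = 0.3195:
new amp(|10⟩) = (0.66709)·a + (-0.744977)·b = 0.03662
new amp(|11⟩) = (0.744977)·a + (0.66709)·b = 0.5198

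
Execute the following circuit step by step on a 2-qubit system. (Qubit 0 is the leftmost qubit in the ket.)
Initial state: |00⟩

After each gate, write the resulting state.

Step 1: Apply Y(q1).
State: i|01⟩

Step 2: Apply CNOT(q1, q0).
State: i|11⟩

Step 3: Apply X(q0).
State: i|01⟩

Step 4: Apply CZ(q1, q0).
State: i|01⟩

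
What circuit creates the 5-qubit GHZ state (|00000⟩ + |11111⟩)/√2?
H(q0) → CNOT(q0,q1) → CNOT(q0,q2) → CNOT(q0,q3) → CNOT(q0,q4)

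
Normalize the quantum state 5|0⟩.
|0⟩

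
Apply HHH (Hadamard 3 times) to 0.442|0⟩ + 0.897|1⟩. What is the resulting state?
0.9468|0⟩ - 0.3217|1⟩

H² = I, so H^3 = H: a single Hadamard. With (a, b) = (0.442, 0.897), H gives ((a + b)/√2, (a − b)/√2) = (0.9468, -0.3217).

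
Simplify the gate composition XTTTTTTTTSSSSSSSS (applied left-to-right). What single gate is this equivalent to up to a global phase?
X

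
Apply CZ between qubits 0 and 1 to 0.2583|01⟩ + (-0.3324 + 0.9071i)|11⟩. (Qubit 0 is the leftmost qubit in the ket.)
0.2583|01⟩ + (0.3324 - 0.9071i)|11⟩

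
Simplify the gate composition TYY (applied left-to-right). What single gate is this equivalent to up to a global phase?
T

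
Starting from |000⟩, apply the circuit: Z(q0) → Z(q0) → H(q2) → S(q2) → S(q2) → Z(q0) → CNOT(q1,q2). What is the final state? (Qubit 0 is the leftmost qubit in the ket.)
1/√2|000⟩ - 1/√2|001⟩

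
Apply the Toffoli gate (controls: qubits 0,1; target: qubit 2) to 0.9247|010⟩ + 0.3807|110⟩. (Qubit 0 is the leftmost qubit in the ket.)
0.9247|010⟩ + 0.3807|111⟩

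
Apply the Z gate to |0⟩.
|0⟩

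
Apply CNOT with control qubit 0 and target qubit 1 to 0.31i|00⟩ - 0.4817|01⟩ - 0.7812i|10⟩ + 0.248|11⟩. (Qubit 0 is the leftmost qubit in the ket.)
0.31i|00⟩ - 0.4817|01⟩ + 0.248|10⟩ - 0.7812i|11⟩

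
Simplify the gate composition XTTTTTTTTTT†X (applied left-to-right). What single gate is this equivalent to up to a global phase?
I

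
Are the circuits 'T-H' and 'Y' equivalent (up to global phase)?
No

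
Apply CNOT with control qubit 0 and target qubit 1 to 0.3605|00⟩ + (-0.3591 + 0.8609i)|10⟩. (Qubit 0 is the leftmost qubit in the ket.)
0.3605|00⟩ + (-0.3591 + 0.8609i)|11⟩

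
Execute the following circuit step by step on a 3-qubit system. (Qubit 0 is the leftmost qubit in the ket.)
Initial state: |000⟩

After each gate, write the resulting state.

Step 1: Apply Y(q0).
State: i|100⟩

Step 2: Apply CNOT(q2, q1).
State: i|100⟩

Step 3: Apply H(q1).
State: (1/√2)i|100⟩ + (1/√2)i|110⟩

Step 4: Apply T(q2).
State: (1/√2)i|100⟩ + (1/√2)i|110⟩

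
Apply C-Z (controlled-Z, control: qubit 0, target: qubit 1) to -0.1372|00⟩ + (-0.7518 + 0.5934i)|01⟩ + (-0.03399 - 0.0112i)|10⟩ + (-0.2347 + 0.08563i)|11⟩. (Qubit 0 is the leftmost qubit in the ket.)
-0.1372|00⟩ + (-0.7518 + 0.5934i)|01⟩ + (-0.03399 - 0.0112i)|10⟩ + (0.2347 - 0.08563i)|11⟩

C-Z leaves the control-|0⟩ kets |00⟩, |01⟩ unchanged and applies Z to qubit 1 on the control-|1⟩ pair (|10⟩, |11⟩).
Z = [[1, 0], [0, -1]].
With a = amp(|10⟩) = (-0.03399 - 0.0112i) and b = amp(|11⟩) = (-0.2347 + 0.08563i):
new amp(|10⟩) = (1)·a = (-0.03399 - 0.0112i)
new amp(|11⟩) = (-1)·b = (0.2347 - 0.08563i)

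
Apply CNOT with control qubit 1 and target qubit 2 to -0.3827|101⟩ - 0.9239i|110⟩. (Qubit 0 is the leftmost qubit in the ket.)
-0.3827|101⟩ - 0.9239i|111⟩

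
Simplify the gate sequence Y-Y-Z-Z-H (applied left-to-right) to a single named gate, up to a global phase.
H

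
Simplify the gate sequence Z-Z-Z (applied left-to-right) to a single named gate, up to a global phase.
Z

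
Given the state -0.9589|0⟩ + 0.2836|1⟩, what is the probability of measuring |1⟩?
0.08043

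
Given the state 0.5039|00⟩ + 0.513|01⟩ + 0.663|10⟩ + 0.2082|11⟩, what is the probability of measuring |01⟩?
0.2632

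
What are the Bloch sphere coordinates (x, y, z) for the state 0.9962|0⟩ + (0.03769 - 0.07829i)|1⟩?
(0.07509, -0.156, 0.9849)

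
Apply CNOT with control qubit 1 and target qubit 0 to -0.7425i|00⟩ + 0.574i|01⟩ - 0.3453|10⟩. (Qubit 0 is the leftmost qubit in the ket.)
-0.7425i|00⟩ - 0.3453|10⟩ + 0.574i|11⟩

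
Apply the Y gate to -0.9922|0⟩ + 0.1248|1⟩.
-0.1248i|0⟩ - 0.9922i|1⟩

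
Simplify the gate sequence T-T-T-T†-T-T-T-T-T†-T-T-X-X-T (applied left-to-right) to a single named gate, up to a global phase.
I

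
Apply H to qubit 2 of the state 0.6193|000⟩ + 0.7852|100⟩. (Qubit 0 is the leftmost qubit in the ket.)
0.4379|000⟩ + 0.4379|001⟩ + 0.5552|100⟩ + 0.5552|101⟩

H on qubit 2 mixes each pair of kets that differ only in qubit 2: amplitudes (a, b) of (|…0…⟩, |…1…⟩) become ((a + b)/√2, (a − b)/√2). Kets absent from the input have amplitude 0.
(|000⟩, |001⟩): (a, b) = (0.6193, 0) → (0.4379, 0.4379)
(|100⟩, |101⟩): (a, b) = (0.7852, 0) → (0.5552, 0.5552)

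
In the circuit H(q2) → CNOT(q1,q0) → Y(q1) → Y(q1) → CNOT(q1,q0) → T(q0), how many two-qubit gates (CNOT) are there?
2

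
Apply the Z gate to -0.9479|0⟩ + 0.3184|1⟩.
-0.9479|0⟩ - 0.3184|1⟩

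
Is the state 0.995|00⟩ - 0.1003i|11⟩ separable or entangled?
Entangled

Writing the state as a|00⟩ + b|01⟩ + c|10⟩ + d|11⟩, it is a product state iff ad − bc = 0.
Here (a, b, c, d) = (0.995, 0, 0, -0.1003i): ad − bc = (0.995)(-0.1003i) − (0)(0) = -0.0998i ≠ 0, so the state is entangled.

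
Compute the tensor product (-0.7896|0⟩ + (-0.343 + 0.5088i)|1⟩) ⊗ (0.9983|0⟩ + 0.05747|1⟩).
-0.7883|00⟩ - 0.04538|01⟩ + (-0.3424 + 0.5079i)|10⟩ + (-0.01971 + 0.02924i)|11⟩

amp(|b₁b₂…⟩) = product of the factor amplitudes for bits b₁, b₂, …; only kets whose every factor amplitude is nonzero survive.
|00⟩: (-0.7896)(0.9983) = -0.7883
|01⟩: (-0.7896)(0.05747) = -0.04538
|10⟩: (-0.343 + 0.5088i)(0.9983) = (-0.3424 + 0.5079i)
|11⟩: (-0.343 + 0.5088i)(0.05747) = (-0.01971 + 0.02924i)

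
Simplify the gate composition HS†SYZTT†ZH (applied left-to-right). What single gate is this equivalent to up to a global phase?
Y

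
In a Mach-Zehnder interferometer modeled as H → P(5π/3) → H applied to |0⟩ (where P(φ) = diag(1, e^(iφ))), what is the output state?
(0.75 - 0.433i)|0⟩ + (0.25 + 0.433i)|1⟩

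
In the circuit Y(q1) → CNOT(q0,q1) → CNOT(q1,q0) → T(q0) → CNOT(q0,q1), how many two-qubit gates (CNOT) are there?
3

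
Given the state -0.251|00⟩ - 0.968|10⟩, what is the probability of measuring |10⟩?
0.937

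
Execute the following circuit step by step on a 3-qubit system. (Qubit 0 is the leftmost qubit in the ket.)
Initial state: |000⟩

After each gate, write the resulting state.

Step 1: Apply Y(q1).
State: i|010⟩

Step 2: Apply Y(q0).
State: -|110⟩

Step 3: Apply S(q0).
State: -i|110⟩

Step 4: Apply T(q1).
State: (1/√2 - (1/√2)i)|110⟩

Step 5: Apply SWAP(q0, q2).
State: (1/√2 - (1/√2)i)|011⟩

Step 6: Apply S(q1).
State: (1/√2 + (1/√2)i)|011⟩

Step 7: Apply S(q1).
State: (-1/√2 + (1/√2)i)|011⟩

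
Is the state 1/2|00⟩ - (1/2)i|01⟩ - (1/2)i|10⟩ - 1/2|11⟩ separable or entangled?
Separable

Writing the state as a|00⟩ + b|01⟩ + c|10⟩ + d|11⟩, it is a product state iff ad − bc = 0.
Here (a, b, c, d) = (1/2, -(1/2)i, -(1/2)i, -1/2): ad − bc = (1/2)(-1/2) − (-(1/2)i)(-(1/2)i) = 0, so the state is separable.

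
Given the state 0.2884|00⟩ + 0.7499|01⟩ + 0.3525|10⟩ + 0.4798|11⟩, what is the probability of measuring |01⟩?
0.5624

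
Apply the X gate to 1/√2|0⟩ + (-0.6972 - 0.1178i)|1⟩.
(-0.6972 - 0.1178i)|0⟩ + 1/√2|1⟩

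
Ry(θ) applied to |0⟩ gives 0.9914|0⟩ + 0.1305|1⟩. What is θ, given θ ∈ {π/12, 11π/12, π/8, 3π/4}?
π/12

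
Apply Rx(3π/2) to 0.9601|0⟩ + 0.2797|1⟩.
(-0.6789 - 0.1978i)|0⟩ + (-0.1978 - 0.6789i)|1⟩

Rx(3π/2) = [[cos(θ/2), −i·sin(θ/2)], [−i·sin(θ/2), cos(θ/2)]]; θ = 3π/2, cos(θ/2) ≈ -0.707107, sin(θ/2) ≈ 0.707107.
With a = amp(|0⟩) = 0.9601 and b = amp(|1⟩) = 0.2797:
new amp(|0⟩) = (-0.707107)·a + (-0.707107i)·b = (-0.6789 - 0.1978i)
new amp(|1⟩) = (-0.707107i)·a + (-0.707107)·b = (-0.1978 - 0.6789i)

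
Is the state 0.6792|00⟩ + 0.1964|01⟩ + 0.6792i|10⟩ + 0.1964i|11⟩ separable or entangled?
Separable

Writing the state as a|00⟩ + b|01⟩ + c|10⟩ + d|11⟩, it is a product state iff ad − bc = 0.
Here (a, b, c, d) = (0.6792, 0.1964, 0.6792i, 0.1964i): ad − bc = (0.6792)(0.1964i) − (0.1964)(0.6792i) = 0, so the state is separable.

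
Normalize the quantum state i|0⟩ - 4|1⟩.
0.2425i|0⟩ - 0.9701|1⟩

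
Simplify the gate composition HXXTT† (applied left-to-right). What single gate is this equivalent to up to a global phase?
H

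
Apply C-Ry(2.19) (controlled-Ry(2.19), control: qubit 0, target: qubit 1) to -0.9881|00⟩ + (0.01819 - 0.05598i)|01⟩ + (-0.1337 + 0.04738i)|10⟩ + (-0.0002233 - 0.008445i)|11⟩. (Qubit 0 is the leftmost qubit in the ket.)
-0.9881|00⟩ + (0.01819 - 0.05598i)|01⟩ + (-0.06104 + 0.02921i)|10⟩ + (-0.119 + 0.03825i)|11⟩

C-Ry(2.19) leaves the control-|0⟩ kets |00⟩, |01⟩ unchanged and applies Ry(2.19) to qubit 1 on the control-|1⟩ pair (|10⟩, |11⟩).
Ry(2.19) = [[cos(θ/2), −sin(θ/2)], [sin(θ/2), cos(θ/2)]]; θ = 2.19, cos(θ/2) ≈ 0.458046, sin(θ/2) ≈ 0.888928.
With a = amp(|10⟩) = (-0.1337 + 0.04738i) and b = amp(|11⟩) = (-0.0002233 - 0.008445i):
new amp(|10⟩) = (0.458046)·a + (-0.888928)·b = (-0.06104 + 0.02921i)
new amp(|11⟩) = (0.888928)·a + (0.458046)·b = (-0.119 + 0.03825i)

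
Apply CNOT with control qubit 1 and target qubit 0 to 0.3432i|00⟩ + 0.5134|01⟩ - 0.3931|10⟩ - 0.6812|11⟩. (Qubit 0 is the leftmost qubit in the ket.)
0.3432i|00⟩ - 0.6812|01⟩ - 0.3931|10⟩ + 0.5134|11⟩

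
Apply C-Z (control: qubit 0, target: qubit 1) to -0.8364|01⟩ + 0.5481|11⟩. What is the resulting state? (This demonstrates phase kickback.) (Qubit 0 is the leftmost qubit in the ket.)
-0.8364|01⟩ - 0.5481|11⟩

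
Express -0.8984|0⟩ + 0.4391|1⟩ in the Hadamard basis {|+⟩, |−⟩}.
-0.3248|+⟩ - 0.9458|−⟩

With |ψ⟩ = α|0⟩ + β|1⟩, the Hadamard-basis coefficients are ⟨+|ψ⟩ = (α + β)/√2 and ⟨−|ψ⟩ = (α − β)/√2.
Here α = -0.8984, β = 0.4391: (α + β)/√2 = -0.3248, (α − β)/√2 = -0.9458.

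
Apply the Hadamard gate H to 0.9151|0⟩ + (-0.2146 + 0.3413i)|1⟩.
(0.4953 + 0.2413i)|0⟩ + (0.7988 - 0.2413i)|1⟩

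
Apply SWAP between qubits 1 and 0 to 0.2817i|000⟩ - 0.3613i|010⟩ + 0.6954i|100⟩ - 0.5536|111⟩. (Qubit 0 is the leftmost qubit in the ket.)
0.2817i|000⟩ + 0.6954i|010⟩ - 0.3613i|100⟩ - 0.5536|111⟩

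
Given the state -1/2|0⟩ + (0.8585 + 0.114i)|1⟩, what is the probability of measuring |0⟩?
1/4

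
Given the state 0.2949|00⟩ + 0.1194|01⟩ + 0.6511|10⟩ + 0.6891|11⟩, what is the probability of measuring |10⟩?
0.4239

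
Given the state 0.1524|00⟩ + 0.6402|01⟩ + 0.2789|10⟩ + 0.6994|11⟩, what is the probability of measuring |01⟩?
0.4099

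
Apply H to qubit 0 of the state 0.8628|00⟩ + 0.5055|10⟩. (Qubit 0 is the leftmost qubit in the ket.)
0.9675|00⟩ + 0.2526|10⟩

H on qubit 0 mixes each pair of kets that differ only in qubit 0: amplitudes (a, b) of (|…0…⟩, |…1…⟩) become ((a + b)/√2, (a − b)/√2). Kets absent from the input have amplitude 0.
(|00⟩, |10⟩): (a, b) = (0.8628, 0.5055) → (0.9675, 0.2526)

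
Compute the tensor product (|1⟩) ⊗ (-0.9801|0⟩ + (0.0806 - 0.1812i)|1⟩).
-0.9801|10⟩ + (0.0806 - 0.1812i)|11⟩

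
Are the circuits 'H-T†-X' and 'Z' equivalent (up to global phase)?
No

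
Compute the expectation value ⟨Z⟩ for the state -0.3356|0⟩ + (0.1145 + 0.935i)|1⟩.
-0.7747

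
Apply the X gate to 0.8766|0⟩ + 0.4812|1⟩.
0.4812|0⟩ + 0.8766|1⟩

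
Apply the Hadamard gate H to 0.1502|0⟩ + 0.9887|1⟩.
0.8053|0⟩ - 0.5929|1⟩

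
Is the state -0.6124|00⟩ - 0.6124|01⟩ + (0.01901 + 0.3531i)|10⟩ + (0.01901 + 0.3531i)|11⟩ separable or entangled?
Separable

Writing the state as a|00⟩ + b|01⟩ + c|10⟩ + d|11⟩, it is a product state iff ad − bc = 0.
Here (a, b, c, d) = (-0.6124, -0.6124, (0.01901 + 0.3531i), (0.01901 + 0.3531i)): ad − bc = (-0.6124)(0.01901 + 0.3531i) − (-0.6124)(0.01901 + 0.3531i) = 0, so the state is separable.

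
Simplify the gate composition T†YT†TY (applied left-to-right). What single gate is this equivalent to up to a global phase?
T†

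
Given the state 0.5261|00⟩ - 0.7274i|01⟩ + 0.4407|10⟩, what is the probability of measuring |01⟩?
0.5291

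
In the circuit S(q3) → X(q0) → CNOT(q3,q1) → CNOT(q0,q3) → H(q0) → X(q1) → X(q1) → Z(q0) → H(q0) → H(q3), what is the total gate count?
10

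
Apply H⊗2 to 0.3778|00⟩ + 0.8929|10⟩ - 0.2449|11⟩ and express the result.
0.5129|00⟩ + 0.7578|01⟩ - 0.1351|10⟩ - 0.38|11⟩

H⊗2 gives amp(|y⟩) = (1/2) Σ_x (−1)^(x·y) amp(|x⟩), where x·y is the number of positions in which both x and y have a 1.
|00⟩: (0.3778 + 0.8929 - 0.2449)/2 = 0.5129
|01⟩: (0.3778 + 0.8929 + 0.2449)/2 = 0.7578
|10⟩: (0.3778 - 0.8929 + 0.2449)/2 = -0.1351
|11⟩: (0.3778 - 0.8929 - 0.2449)/2 = -0.38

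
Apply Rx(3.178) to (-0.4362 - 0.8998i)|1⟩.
(-0.8997 + 0.4361i)|0⟩ + (0.00794 + 0.01638i)|1⟩

Rx(3.178) = [[cos(θ/2), −i·sin(θ/2)], [−i·sin(θ/2), cos(θ/2)]]; θ = 3.178, cos(θ/2) ≈ -0.0182027, sin(θ/2) ≈ 0.999834.
With a = amp(|0⟩) = 0 and b = amp(|1⟩) = (-0.4362 - 0.8998i):
new amp(|0⟩) = (-0.0182027)·a + (-0.999834i)·b = (-0.8997 + 0.4361i)
new amp(|1⟩) = (-0.999834i)·a + (-0.0182027)·b = (0.00794 + 0.01638i)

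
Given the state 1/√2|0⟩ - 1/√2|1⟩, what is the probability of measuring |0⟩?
1/2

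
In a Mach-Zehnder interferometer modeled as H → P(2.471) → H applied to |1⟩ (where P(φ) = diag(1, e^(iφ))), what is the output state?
(0.8917 - 0.3107i)|0⟩ + (0.1083 + 0.3107i)|1⟩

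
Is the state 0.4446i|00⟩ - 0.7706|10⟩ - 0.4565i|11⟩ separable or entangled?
Entangled

Writing the state as a|00⟩ + b|01⟩ + c|10⟩ + d|11⟩, it is a product state iff ad − bc = 0.
Here (a, b, c, d) = (0.4446i, 0, -0.7706, -0.4565i): ad − bc = (0.4446i)(-0.4565i) − (0)(-0.7706) = 0.203 ≠ 0, so the state is entangled.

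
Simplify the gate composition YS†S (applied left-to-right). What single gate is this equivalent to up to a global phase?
Y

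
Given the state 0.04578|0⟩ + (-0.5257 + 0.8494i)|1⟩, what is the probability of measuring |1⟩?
0.9978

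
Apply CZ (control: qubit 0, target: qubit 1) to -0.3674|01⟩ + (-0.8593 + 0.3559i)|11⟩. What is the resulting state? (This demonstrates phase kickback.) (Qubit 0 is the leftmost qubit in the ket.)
-0.3674|01⟩ + (0.8593 - 0.3559i)|11⟩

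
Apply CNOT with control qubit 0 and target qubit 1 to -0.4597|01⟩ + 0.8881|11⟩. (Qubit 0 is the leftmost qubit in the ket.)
-0.4597|01⟩ + 0.8881|10⟩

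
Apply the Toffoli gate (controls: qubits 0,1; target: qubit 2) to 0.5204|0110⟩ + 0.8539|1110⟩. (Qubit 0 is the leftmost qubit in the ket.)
0.5204|0110⟩ + 0.8539|1100⟩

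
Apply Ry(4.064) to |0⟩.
-0.445|0⟩ + 0.8955|1⟩

Ry(4.064) = [[cos(θ/2), −sin(θ/2)], [sin(θ/2), cos(θ/2)]]; θ = 4.064, cos(θ/2) ≈ -0.445026, sin(θ/2) ≈ 0.895517.
With a = amp(|0⟩) = 1 and b = amp(|1⟩) = 0:
new amp(|0⟩) = (-0.445026)·a + (-0.895517)·b = -0.445
new amp(|1⟩) = (0.895517)·a + (-0.445026)·b = 0.8955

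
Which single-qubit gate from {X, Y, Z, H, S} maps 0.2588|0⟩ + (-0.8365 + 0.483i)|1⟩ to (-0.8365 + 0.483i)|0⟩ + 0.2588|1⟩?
X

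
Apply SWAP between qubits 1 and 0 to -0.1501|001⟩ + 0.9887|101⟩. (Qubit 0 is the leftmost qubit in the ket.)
-0.1501|001⟩ + 0.9887|011⟩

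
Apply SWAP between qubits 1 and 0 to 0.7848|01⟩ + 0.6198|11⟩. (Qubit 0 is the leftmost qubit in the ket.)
0.7848|10⟩ + 0.6198|11⟩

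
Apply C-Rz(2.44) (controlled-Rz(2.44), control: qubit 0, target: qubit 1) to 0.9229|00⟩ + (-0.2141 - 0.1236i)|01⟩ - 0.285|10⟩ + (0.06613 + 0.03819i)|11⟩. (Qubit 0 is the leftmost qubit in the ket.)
0.9229|00⟩ + (-0.2141 - 0.1236i)|01⟩ + (-0.09794 + 0.2676i)|10⟩ + (-0.01314 + 0.07523i)|11⟩

C-Rz(2.44) leaves the control-|0⟩ kets |00⟩, |01⟩ unchanged and applies Rz(2.44) to qubit 1 on the control-|1⟩ pair (|10⟩, |11⟩).
Rz(2.44) = [[e^(−iθ/2), 0], [0, e^(iθ/2)]] with e^(±iθ/2) = cos(θ/2) ± i·sin(θ/2); θ = 2.44, cos(θ/2) ≈ 0.343646, sin(θ/2) ≈ 0.939099.
With a = amp(|10⟩) = -0.285 and b = amp(|11⟩) = (0.06613 + 0.03819i):
new amp(|10⟩) = (0.343646 - 0.939099i)·a = (-0.09794 + 0.2676i)
new amp(|11⟩) = (0.343646 + 0.939099i)·b = (-0.01314 + 0.07523i)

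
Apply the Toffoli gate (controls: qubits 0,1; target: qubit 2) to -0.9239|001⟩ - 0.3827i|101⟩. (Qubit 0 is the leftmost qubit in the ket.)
-0.9239|001⟩ - 0.3827i|101⟩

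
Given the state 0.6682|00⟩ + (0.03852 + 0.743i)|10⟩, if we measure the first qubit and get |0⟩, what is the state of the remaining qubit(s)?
|0⟩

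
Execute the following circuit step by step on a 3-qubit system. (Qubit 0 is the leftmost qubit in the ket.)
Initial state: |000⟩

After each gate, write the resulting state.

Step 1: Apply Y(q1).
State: i|010⟩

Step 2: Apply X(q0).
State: i|110⟩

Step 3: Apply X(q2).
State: i|111⟩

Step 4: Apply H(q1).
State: (1/√2)i|101⟩ - (1/√2)i|111⟩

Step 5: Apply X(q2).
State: (1/√2)i|100⟩ - (1/√2)i|110⟩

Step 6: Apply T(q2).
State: (1/√2)i|100⟩ - (1/√2)i|110⟩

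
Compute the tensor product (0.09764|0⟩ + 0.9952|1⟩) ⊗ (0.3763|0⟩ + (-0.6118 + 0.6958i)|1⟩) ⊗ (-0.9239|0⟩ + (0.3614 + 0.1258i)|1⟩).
-0.03395|000⟩ + (0.01328 + 0.004622i)|001⟩ + (0.05519 - 0.06277i)|010⟩ + (-0.03014 + 0.01704i)|011⟩ - 0.346|100⟩ + (0.1353 + 0.04711i)|101⟩ + (0.5625 - 0.6398i)|110⟩ + (-0.3072 + 0.1737i)|111⟩

amp(|b₁b₂…⟩) = product of the factor amplitudes for bits b₁, b₂, …; only kets whose every factor amplitude is nonzero survive.
|000⟩: (0.09764)(0.3763)(-0.9239) = -0.03395
|001⟩: (0.09764)(0.3763)(0.3614 + 0.1258i) = (0.01328 + 0.004622i)
|010⟩: (0.09764)(-0.6118 + 0.6958i)(-0.9239) = (0.05519 - 0.06277i)
|011⟩: (0.09764)(-0.6118 + 0.6958i)(0.3614 + 0.1258i) = (-0.03014 + 0.01704i)
|100⟩: (0.9952)(0.3763)(-0.9239) = -0.346
|101⟩: (0.9952)(0.3763)(0.3614 + 0.1258i) = (0.1353 + 0.04711i)
|110⟩: (0.9952)(-0.6118 + 0.6958i)(-0.9239) = (0.5625 - 0.6398i)
|111⟩: (0.9952)(-0.6118 + 0.6958i)(0.3614 + 0.1258i) = (-0.3072 + 0.1737i)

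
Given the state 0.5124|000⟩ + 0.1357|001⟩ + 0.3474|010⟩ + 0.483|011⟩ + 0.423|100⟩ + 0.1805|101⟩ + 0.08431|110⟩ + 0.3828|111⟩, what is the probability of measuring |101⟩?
0.03258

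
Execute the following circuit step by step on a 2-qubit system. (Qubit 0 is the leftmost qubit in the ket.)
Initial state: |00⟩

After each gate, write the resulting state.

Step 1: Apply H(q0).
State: 1/√2|00⟩ + 1/√2|10⟩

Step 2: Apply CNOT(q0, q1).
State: 1/√2|00⟩ + 1/√2|11⟩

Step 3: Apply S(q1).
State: 1/√2|00⟩ + (1/√2)i|11⟩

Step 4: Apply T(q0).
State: 1/√2|00⟩ + (-1/2 + (1/2)i)|11⟩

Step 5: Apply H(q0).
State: 1/2|00⟩ + (-1/√8 + (1/√8)i)|01⟩ + 1/2|10⟩ + (1/√8 - (1/√8)i)|11⟩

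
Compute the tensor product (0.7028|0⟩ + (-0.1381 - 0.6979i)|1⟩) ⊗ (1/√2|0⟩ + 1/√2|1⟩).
0.497|00⟩ + 0.497|01⟩ + (-0.09765 - 0.4935i)|10⟩ + (-0.09765 - 0.4935i)|11⟩

amp(|b₁b₂…⟩) = product of the factor amplitudes for bits b₁, b₂, …; only kets whose every factor amplitude is nonzero survive.
|00⟩: (0.7028)(1/√2) = 0.497
|01⟩: (0.7028)(1/√2) = 0.497
|10⟩: (-0.1381 - 0.6979i)(1/√2) = (-0.09765 - 0.4935i)
|11⟩: (-0.1381 - 0.6979i)(1/√2) = (-0.09765 - 0.4935i)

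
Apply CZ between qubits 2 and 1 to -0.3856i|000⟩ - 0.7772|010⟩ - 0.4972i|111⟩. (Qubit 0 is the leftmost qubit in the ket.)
-0.3856i|000⟩ - 0.7772|010⟩ + 0.4972i|111⟩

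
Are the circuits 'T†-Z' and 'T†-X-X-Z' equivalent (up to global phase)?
Yes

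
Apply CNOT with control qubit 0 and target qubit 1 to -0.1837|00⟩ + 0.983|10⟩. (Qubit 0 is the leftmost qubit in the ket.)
-0.1837|00⟩ + 0.983|11⟩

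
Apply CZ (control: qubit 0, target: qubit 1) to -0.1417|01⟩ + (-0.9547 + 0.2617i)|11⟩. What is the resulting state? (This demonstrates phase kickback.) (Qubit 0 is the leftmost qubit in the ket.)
-0.1417|01⟩ + (0.9547 - 0.2617i)|11⟩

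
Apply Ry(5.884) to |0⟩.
-0.9801|0⟩ + 0.1983|1⟩

Ry(5.884) = [[cos(θ/2), −sin(θ/2)], [sin(θ/2), cos(θ/2)]]; θ = 5.884, cos(θ/2) ≈ -0.980147, sin(θ/2) ≈ 0.19827.
With a = amp(|0⟩) = 1 and b = amp(|1⟩) = 0:
new amp(|0⟩) = (-0.980147)·a + (-0.19827)·b = -0.9801
new amp(|1⟩) = (0.19827)·a + (-0.980147)·b = 0.1983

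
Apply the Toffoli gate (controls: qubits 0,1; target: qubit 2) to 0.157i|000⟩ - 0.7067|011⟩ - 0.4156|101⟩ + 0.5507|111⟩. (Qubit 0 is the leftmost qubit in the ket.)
0.157i|000⟩ - 0.7067|011⟩ - 0.4156|101⟩ + 0.5507|110⟩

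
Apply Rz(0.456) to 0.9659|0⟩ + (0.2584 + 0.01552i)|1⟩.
(0.9409 - 0.2183i)|0⟩ + (0.2482 + 0.07352i)|1⟩

Rz(0.456) = [[e^(−iθ/2), 0], [0, e^(iθ/2)]] with e^(±iθ/2) = cos(θ/2) ± i·sin(θ/2); θ = 0.456, cos(θ/2) ≈ 0.97412, sin(θ/2) ≈ 0.22603.
With a = amp(|0⟩) = 0.9659 and b = amp(|1⟩) = (0.2584 + 0.01552i):
new amp(|0⟩) = (0.97412 - 0.22603i)·a = (0.9409 - 0.2183i)
new amp(|1⟩) = (0.97412 + 0.22603i)·b = (0.2482 + 0.07352i)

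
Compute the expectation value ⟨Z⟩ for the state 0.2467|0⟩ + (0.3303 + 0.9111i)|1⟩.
-0.8783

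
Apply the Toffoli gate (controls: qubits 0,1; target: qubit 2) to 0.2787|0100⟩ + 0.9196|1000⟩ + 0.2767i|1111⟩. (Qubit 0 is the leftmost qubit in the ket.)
0.2787|0100⟩ + 0.9196|1000⟩ + 0.2767i|1101⟩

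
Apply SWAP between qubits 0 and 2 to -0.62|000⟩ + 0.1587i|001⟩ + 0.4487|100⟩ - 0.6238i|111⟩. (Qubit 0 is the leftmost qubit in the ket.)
-0.62|000⟩ + 0.4487|001⟩ + 0.1587i|100⟩ - 0.6238i|111⟩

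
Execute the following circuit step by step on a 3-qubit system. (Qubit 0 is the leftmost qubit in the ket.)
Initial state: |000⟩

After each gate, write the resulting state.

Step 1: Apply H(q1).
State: 1/√2|000⟩ + 1/√2|010⟩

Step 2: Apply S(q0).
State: 1/√2|000⟩ + 1/√2|010⟩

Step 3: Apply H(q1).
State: |000⟩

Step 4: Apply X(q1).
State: |010⟩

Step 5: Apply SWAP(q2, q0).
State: |010⟩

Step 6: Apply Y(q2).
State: i|011⟩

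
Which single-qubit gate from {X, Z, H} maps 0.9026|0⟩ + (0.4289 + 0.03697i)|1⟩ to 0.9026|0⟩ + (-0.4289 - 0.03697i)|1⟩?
Z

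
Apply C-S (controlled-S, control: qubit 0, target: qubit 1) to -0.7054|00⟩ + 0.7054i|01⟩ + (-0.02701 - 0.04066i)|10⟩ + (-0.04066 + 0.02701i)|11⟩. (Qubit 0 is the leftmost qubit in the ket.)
-0.7054|00⟩ + 0.7054i|01⟩ + (-0.02701 - 0.04066i)|10⟩ + (-0.02701 - 0.04066i)|11⟩

C-S leaves the control-|0⟩ kets |00⟩, |01⟩ unchanged and applies S to qubit 1 on the control-|1⟩ pair (|10⟩, |11⟩).
S = [[1, 0], [0, i]].
With a = amp(|10⟩) = (-0.02701 - 0.04066i) and b = amp(|11⟩) = (-0.04066 + 0.02701i):
new amp(|10⟩) = (1)·a = (-0.02701 - 0.04066i)
new amp(|11⟩) = (i)·b = (-0.02701 - 0.04066i)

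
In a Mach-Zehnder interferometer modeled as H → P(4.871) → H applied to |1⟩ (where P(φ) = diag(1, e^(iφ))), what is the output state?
(0.421 + 0.4937i)|0⟩ + (0.579 - 0.4937i)|1⟩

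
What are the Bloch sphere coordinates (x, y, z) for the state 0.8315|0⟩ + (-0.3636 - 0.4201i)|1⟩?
(-0.6047, -0.6986, 0.3827)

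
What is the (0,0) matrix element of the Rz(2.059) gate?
(0.5152 - 0.857i)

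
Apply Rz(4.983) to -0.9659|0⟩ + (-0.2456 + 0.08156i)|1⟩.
(0.7689 + 0.5846i)|0⟩ + (0.1461 - 0.2136i)|1⟩

Rz(4.983) = [[e^(−iθ/2), 0], [0, e^(iθ/2)]] with e^(±iθ/2) = cos(θ/2) ± i·sin(θ/2); θ = 4.983, cos(θ/2) ≈ -0.796028, sin(θ/2) ≈ 0.60526.
With a = amp(|0⟩) = -0.9659 and b = amp(|1⟩) = (-0.2456 + 0.08156i):
new amp(|0⟩) = (-0.796028 - 0.60526i)·a = (0.7689 + 0.5846i)
new amp(|1⟩) = (-0.796028 + 0.60526i)·b = (0.1461 - 0.2136i)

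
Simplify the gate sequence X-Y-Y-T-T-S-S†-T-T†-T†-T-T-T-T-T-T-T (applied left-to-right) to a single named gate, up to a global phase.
X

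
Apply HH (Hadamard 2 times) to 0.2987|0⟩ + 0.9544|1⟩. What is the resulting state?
0.2987|0⟩ + 0.9544|1⟩

H² = I, so an even number of Hadamards cancels: H^2 = I and the state is unchanged.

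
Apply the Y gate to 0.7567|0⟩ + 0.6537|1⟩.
-0.6537i|0⟩ + 0.7567i|1⟩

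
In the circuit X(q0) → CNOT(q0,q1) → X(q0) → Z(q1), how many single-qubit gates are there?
3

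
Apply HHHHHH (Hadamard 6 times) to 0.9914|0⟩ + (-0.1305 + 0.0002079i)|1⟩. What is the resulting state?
0.9914|0⟩ + (-0.1305 + 0.0002079i)|1⟩

H² = I, so an even number of Hadamards cancels: H^6 = I and the state is unchanged.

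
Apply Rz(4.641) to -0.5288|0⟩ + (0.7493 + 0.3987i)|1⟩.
(0.3603 + 0.387i)|0⟩ + (-0.8024 + 0.2767i)|1⟩

Rz(4.641) = [[e^(−iθ/2), 0], [0, e^(iθ/2)]] with e^(±iθ/2) = cos(θ/2) ± i·sin(θ/2); θ = 4.641, cos(θ/2) ≈ -0.681422, sin(θ/2) ≈ 0.731891.
With a = amp(|0⟩) = -0.5288 and b = amp(|1⟩) = (0.7493 + 0.3987i):
new amp(|0⟩) = (-0.681422 - 0.731891i)·a = (0.3603 + 0.387i)
new amp(|1⟩) = (-0.681422 + 0.731891i)·b = (-0.8024 + 0.2767i)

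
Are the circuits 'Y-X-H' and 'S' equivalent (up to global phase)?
No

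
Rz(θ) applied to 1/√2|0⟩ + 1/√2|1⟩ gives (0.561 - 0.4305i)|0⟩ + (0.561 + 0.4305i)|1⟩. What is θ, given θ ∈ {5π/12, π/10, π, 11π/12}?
5π/12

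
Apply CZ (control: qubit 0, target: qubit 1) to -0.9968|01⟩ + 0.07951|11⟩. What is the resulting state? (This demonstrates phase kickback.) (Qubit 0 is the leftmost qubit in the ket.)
-0.9968|01⟩ - 0.07951|11⟩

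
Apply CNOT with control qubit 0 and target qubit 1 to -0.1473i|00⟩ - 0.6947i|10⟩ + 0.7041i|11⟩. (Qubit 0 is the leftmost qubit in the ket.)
-0.1473i|00⟩ + 0.7041i|10⟩ - 0.6947i|11⟩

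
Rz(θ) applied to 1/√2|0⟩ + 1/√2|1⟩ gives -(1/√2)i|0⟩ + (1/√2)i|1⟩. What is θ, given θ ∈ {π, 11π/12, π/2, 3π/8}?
π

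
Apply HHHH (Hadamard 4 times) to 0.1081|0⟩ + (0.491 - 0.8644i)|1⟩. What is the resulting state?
0.1081|0⟩ + (0.491 - 0.8644i)|1⟩

H² = I, so an even number of Hadamards cancels: H^4 = I and the state is unchanged.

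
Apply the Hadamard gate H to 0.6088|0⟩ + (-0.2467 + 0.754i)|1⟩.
(0.256 + 0.5332i)|0⟩ + (0.6049 - 0.5332i)|1⟩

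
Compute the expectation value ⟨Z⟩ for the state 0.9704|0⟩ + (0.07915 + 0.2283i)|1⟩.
0.8833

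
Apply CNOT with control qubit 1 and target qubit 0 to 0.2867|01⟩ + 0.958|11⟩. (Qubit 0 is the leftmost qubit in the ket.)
0.958|01⟩ + 0.2867|11⟩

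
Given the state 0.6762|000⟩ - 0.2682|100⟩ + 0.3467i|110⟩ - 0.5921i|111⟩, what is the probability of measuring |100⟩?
0.07193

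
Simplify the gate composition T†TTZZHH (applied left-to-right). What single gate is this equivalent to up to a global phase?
T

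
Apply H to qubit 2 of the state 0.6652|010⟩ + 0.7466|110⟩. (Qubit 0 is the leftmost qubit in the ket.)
0.4704|010⟩ + 0.4704|011⟩ + 0.5279|110⟩ + 0.5279|111⟩

H on qubit 2 mixes each pair of kets that differ only in qubit 2: amplitudes (a, b) of (|…0…⟩, |…1…⟩) become ((a + b)/√2, (a − b)/√2). Kets absent from the input have amplitude 0.
(|010⟩, |011⟩): (a, b) = (0.6652, 0) → (0.4704, 0.4704)
(|110⟩, |111⟩): (a, b) = (0.7466, 0) → (0.5279, 0.5279)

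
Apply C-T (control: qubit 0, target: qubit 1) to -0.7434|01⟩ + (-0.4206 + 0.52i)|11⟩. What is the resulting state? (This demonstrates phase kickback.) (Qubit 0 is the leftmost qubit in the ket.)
-0.7434|01⟩ + (-0.6651 + 0.07029i)|11⟩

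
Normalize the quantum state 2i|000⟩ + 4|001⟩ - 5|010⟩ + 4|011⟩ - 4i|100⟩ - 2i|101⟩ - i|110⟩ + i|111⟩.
0.2195i|000⟩ + 0.4391|001⟩ - 0.5488|010⟩ + 0.4391|011⟩ - 0.4391i|100⟩ - 0.2195i|101⟩ - 0.1098i|110⟩ + 0.1098i|111⟩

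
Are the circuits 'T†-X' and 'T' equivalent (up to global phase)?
No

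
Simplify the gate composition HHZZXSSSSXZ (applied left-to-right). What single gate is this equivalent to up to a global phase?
Z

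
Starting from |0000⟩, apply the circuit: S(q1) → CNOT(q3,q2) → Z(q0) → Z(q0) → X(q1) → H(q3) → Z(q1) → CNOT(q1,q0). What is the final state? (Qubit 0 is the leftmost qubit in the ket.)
-1/√2|1100⟩ - 1/√2|1101⟩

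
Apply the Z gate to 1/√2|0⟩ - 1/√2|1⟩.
1/√2|0⟩ + 1/√2|1⟩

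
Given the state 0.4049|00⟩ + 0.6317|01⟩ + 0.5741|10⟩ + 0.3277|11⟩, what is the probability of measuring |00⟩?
0.1639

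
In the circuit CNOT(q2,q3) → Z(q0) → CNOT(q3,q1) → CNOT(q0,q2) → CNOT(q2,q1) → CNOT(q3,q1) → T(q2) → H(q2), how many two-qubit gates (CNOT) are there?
5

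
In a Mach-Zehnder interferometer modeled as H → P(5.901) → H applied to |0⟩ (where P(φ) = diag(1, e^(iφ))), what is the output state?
(0.9639 - 0.1865i)|0⟩ + (0.03607 + 0.1865i)|1⟩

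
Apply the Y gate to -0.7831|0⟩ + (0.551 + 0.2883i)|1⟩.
(0.2883 - 0.551i)|0⟩ - 0.7831i|1⟩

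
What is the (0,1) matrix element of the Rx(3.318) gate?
-0.9961i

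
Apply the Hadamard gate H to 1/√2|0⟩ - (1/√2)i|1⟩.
(1/2 - (1/2)i)|0⟩ + (1/2 + (1/2)i)|1⟩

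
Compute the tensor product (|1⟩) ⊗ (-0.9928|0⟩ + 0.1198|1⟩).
-0.9928|10⟩ + 0.1198|11⟩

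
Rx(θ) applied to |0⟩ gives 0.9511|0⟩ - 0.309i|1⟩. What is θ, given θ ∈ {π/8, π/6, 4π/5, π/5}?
π/5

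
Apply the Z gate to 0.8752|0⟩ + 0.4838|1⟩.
0.8752|0⟩ - 0.4838|1⟩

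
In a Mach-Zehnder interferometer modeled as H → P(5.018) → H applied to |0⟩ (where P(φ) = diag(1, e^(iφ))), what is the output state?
(0.6504 - 0.4768i)|0⟩ + (0.3496 + 0.4768i)|1⟩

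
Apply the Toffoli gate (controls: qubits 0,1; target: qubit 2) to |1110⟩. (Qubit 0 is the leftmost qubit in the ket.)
|1100⟩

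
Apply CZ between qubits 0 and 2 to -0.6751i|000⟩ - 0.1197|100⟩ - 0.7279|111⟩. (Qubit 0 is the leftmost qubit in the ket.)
-0.6751i|000⟩ - 0.1197|100⟩ + 0.7279|111⟩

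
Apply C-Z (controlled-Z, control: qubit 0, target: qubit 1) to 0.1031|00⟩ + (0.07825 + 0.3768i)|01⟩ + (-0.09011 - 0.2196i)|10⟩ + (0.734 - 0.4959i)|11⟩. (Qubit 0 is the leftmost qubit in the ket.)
0.1031|00⟩ + (0.07825 + 0.3768i)|01⟩ + (-0.09011 - 0.2196i)|10⟩ + (-0.734 + 0.4959i)|11⟩

C-Z leaves the control-|0⟩ kets |00⟩, |01⟩ unchanged and applies Z to qubit 1 on the control-|1⟩ pair (|10⟩, |11⟩).
Z = [[1, 0], [0, -1]].
With a = amp(|10⟩) = (-0.09011 - 0.2196i) and b = amp(|11⟩) = (0.734 - 0.4959i):
new amp(|10⟩) = (1)·a = (-0.09011 - 0.2196i)
new amp(|11⟩) = (-1)·b = (-0.734 + 0.4959i)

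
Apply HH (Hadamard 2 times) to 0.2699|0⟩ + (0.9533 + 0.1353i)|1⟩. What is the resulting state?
0.2699|0⟩ + (0.9533 + 0.1353i)|1⟩

H² = I, so an even number of Hadamards cancels: H^2 = I and the state is unchanged.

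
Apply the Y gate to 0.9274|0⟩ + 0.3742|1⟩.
-0.3742i|0⟩ + 0.9274i|1⟩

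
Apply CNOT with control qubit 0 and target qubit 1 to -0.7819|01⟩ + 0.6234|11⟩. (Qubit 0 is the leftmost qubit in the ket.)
-0.7819|01⟩ + 0.6234|10⟩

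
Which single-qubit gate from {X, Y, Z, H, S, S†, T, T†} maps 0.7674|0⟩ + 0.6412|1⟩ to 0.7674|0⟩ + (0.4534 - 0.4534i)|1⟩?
T†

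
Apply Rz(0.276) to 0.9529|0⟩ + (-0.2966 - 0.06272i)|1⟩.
(0.9438 - 0.1311i)|0⟩ + (-0.2852 - 0.1029i)|1⟩

Rz(0.276) = [[e^(−iθ/2), 0], [0, e^(iθ/2)]] with e^(±iθ/2) = cos(θ/2) ± i·sin(θ/2); θ = 0.276, cos(θ/2) ≈ 0.990493, sin(θ/2) ≈ 0.137562.
With a = amp(|0⟩) = 0.9529 and b = amp(|1⟩) = (-0.2966 - 0.06272i):
new amp(|0⟩) = (0.990493 - 0.137562i)·a = (0.9438 - 0.1311i)
new amp(|1⟩) = (0.990493 + 0.137562i)·b = (-0.2852 - 0.1029i)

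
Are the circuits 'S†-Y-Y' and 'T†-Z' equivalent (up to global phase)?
No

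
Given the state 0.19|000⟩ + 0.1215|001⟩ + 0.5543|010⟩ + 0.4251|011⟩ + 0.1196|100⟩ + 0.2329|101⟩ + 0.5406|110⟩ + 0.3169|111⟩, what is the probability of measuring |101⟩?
0.05424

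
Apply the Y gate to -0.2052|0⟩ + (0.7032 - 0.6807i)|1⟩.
(-0.6807 - 0.7032i)|0⟩ - 0.2052i|1⟩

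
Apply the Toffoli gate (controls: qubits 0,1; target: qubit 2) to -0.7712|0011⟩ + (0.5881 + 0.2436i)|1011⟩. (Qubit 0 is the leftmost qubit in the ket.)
-0.7712|0011⟩ + (0.5881 + 0.2436i)|1011⟩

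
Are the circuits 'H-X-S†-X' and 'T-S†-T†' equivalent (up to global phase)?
No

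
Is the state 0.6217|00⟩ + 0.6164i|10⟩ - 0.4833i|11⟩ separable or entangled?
Entangled

Writing the state as a|00⟩ + b|01⟩ + c|10⟩ + d|11⟩, it is a product state iff ad − bc = 0.
Here (a, b, c, d) = (0.6217, 0, 0.6164i, -0.4833i): ad − bc = (0.6217)(-0.4833i) − (0)(0.6164i) = -0.3005i ≠ 0, so the state is entangled.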